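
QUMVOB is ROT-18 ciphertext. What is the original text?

Q(16): 16−18=-2≡24 → Y
U(20): 20−18=2 → C
M(12): 12−18=-6≡20 → U
V(21): 21−18=3 → D
O(14): 14−18=-4≡22 → W
B(1): 1−18=-17≡9 → J

YCUDWJ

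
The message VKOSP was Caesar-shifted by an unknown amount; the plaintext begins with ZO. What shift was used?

22

From the crib: V(21)−Z(25)=-4≡22, so the shift is 22.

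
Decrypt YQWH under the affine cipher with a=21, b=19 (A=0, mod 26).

The inverse of 21 mod 26 is 5, since 21·5=105≡1. Apply D(y)=5·(y−19) mod 26:
Y(24): 5·(24−19)=25 → Z
Q(16): 5·(16−19)=-15≡11 → L
W(22): 5·(22−19)=15 → P
H(7): 5·(7−19)=-60≡18 → S

ZLPS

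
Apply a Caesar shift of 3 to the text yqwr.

y(24): 24+3=27≡1 → b
q(16): 16+3=19 → t
w(22): 22+3=25 → z
r(17): 17+3=20 → u

btzu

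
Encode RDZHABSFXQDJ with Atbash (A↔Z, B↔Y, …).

IWASZYHUCJWQ

R(17) → I(8)
D(3) → W(22)
Z(25) → A(0)
H(7) → S(18)
A(0) → Z(25)
B(1) → Y(24)
S(18) → H(7)
F(5) → U(20)
X(23) → C(2)
Q(16) → J(9)
D(3) → W(22)
J(9) → Q(16)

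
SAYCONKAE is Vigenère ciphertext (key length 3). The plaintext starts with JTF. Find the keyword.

Subtract each crib letter from the matching ciphertext letter (mod 26):
S(18)−J(9)=9 → J
A(0)−T(19)=-19≡7 → H
Y(24)−F(5)=19 → T

JHT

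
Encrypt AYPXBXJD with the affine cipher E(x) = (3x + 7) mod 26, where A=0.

A(0): 3·0+7=7 → H
Y(24): 3·24+7=79≡1 → B
P(15): 3·15+7=52≡0 → A
X(23): 3·23+7=76≡24 → Y
B(1): 3·1+7=10 → K
X(23): 3·23+7=76≡24 → Y
J(9): 3·9+7=34≡8 → I
D(3): 3·3+7=16 → Q

HBAYKYIQ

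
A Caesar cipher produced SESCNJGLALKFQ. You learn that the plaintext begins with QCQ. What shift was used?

2

From the crib: S(18)−Q(16)=2, so the shift is 2.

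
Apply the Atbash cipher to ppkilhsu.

p(15) → k(10)
p(15) → k(10)
k(10) → p(15)
i(8) → r(17)
l(11) → o(14)
h(7) → s(18)
s(18) → h(7)
u(20) → f(5)

kkproshf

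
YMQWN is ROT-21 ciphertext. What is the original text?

Y(24): 24−21=3 → D
M(12): 12−21=-9≡17 → R
Q(16): 16−21=-5≡21 → V
W(22): 22−21=1 → B
N(13): 13−21=-8≡18 → S

DRVBS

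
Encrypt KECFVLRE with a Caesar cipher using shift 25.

K(10): 10+25=35≡9 → J
E(4): 4+25=29≡3 → D
C(2): 2+25=27≡1 → B
F(5): 5+25=30≡4 → E
V(21): 21+25=46≡20 → U
L(11): 11+25=36≡10 → K
R(17): 17+25=42≡16 → Q
E(4): 4+25=29≡3 → D

JDBEUKQD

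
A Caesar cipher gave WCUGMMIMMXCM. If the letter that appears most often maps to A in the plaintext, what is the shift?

The most frequent ciphertext letter is M (appears 5 times).
M is position 12; A is position 0.
Shift = 12.

12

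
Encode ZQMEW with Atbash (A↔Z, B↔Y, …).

Z(25) → A(0)
Q(16) → J(9)
M(12) → N(13)
E(4) → V(21)
W(22) → D(3)

AJNVD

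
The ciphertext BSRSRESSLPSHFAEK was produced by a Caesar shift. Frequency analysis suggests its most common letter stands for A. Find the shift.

The most frequent ciphertext letter is S (appears 5 times).
S is position 18; A is position 0.
Shift = 18.

18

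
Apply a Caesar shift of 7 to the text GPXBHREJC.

NWEIOYLQJ

G(6): 6+7=13 → N
P(15): 15+7=22 → W
X(23): 23+7=30≡4 → E
B(1): 1+7=8 → I
H(7): 7+7=14 → O
R(17): 17+7=24 → Y
E(4): 4+7=11 → L
J(9): 9+7=16 → Q
C(2): 2+7=9 → J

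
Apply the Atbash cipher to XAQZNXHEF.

CZJAMCSVU

X(23) → C(2)
A(0) → Z(25)
Q(16) → J(9)
Z(25) → A(0)
N(13) → M(12)
X(23) → C(2)
H(7) → S(18)
E(4) → V(21)
F(5) → U(20)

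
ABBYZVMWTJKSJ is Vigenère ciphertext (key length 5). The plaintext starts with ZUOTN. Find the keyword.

BHNFM

Subtract each crib letter from the matching ciphertext letter (mod 26):
A(0)−Z(25)=-25≡1 → B
B(1)−U(20)=-19≡7 → H
B(1)−O(14)=-13≡13 → N
Y(24)−T(19)=5 → F
Z(25)−N(13)=12 → M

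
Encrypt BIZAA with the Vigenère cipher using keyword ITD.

Repeat the key across the message: ITDIT
B(1)+I(8): 9 → J
I(8)+T(19): 27≡1 → B
Z(25)+D(3): 28≡2 → C
A(0)+I(8): 8 → I
A(0)+T(19): 19 → T

JBCIT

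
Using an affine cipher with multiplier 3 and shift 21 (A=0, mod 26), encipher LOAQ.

L(11): 3·11+21=54≡2 → C
O(14): 3·14+21=63≡11 → L
A(0): 3·0+21=21 → V
Q(16): 3·16+21=69≡17 → R

CLVR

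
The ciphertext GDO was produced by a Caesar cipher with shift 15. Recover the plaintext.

ROZ

G(6): 6−15=-9≡17 → R
D(3): 3−15=-12≡14 → O
O(14): 14−15=-1≡25 → Z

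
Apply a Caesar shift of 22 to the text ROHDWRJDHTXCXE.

R(17): 17+22=39≡13 → N
O(14): 14+22=36≡10 → K
H(7): 7+22=29≡3 → D
D(3): 3+22=25 → Z
W(22): 22+22=44≡18 → S
R(17): 17+22=39≡13 → N
J(9): 9+22=31≡5 → F
D(3): 3+22=25 → Z
H(7): 7+22=29≡3 → D
T(19): 19+22=41≡15 → P
X(23): 23+22=45≡19 → T
C(2): 2+22=24 → Y
X(23): 23+22=45≡19 → T
E(4): 4+22=26≡0 → A

NKDZSNFZDPTYTA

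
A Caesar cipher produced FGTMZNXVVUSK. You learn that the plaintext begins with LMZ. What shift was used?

From the crib: F(5)−L(11)=-6≡20, so the shift is 20.

20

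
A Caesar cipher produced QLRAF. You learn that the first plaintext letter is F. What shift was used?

11

From the crib: Q(16)−F(5)=11, so the shift is 11.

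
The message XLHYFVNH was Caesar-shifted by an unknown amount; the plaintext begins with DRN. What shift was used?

From the crib: X(23)−D(3)=20, so the shift is 20.

20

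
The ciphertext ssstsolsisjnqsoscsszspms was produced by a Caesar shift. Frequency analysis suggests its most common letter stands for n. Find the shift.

The most frequent ciphertext letter is s (appears 12 times).
s is position 18; n is position 13.
Shift = 5.

5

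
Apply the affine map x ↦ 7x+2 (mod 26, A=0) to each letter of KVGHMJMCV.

UTSZINIQT

K(10): 7·10+2=72≡20 → U
V(21): 7·21+2=149≡19 → T
G(6): 7·6+2=44≡18 → S
H(7): 7·7+2=51≡25 → Z
M(12): 7·12+2=86≡8 → I
J(9): 7·9+2=65≡13 → N
M(12): 7·12+2=86≡8 → I
C(2): 7·2+2=16 → Q
V(21): 7·21+2=149≡19 → T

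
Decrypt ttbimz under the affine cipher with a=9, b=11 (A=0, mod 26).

yywrdq

The inverse of 9 mod 26 is 3, since 9·3=27≡1. Apply D(y)=3·(y−11) mod 26:
t(19): 3·(19−11)=24 → y
t(19): 3·(19−11)=24 → y
b(1): 3·(1−11)=-30≡22 → w
i(8): 3·(8−11)=-9≡17 → r
m(12): 3·(12−11)=3 → d
z(25): 3·(25−11)=42≡16 → q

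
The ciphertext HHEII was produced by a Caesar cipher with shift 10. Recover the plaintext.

XXUYY

H(7): 7−10=-3≡23 → X
H(7): 7−10=-3≡23 → X
E(4): 4−10=-6≡20 → U
I(8): 8−10=-2≡24 → Y
I(8): 8−10=-2≡24 → Y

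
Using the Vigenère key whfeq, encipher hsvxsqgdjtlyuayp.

Repeat the key across the message: whfeqwhfeqwhfeqw
h(7)+w(22): 29≡3 → d
s(18)+h(7): 25 → z
v(21)+f(5): 26≡0 → a
x(23)+e(4): 27≡1 → b
s(18)+q(16): 34≡8 → i
q(16)+w(22): 38≡12 → m
g(6)+h(7): 13 → n
d(3)+f(5): 8 → i
j(9)+e(4): 13 → n
t(19)+q(16): 35≡9 → j
l(11)+w(22): 33≡7 → h
y(24)+h(7): 31≡5 → f
u(20)+f(5): 25 → z
a(0)+e(4): 4 → e
y(24)+q(16): 40≡14 → o
p(15)+w(22): 37≡11 → l

dzabimninjhfzeol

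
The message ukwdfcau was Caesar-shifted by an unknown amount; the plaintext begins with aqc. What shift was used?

20

From the crib: u(20)−a(0)=20, so the shift is 20.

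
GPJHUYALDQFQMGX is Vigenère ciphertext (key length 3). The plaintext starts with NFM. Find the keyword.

TKX

Subtract each crib letter from the matching ciphertext letter (mod 26):
G(6)−N(13)=-7≡19 → T
P(15)−F(5)=10 → K
J(9)−M(12)=-3≡23 → X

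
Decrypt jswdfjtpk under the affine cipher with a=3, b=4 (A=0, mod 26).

The inverse of 3 mod 26 is 9, since 3·9=27≡1. Apply D(y)=9·(y−4) mod 26:
j(9): 9·(9−4)=45≡19 → t
s(18): 9·(18−4)=126≡22 → w
w(22): 9·(22−4)=162≡6 → g
d(3): 9·(3−4)=-9≡17 → r
f(5): 9·(5−4)=9 → j
j(9): 9·(9−4)=45≡19 → t
t(19): 9·(19−4)=135≡5 → f
p(15): 9·(15−4)=99≡21 → v
k(10): 9·(10−4)=54≡2 → c

twgrjtfvc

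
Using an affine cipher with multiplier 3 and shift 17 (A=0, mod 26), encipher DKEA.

D(3): 3·3+17=26≡0 → A
K(10): 3·10+17=47≡21 → V
E(4): 3·4+17=29≡3 → D
A(0): 3·0+17=17 → R

AVDR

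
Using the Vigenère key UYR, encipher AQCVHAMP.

UOTPFRGN

Repeat the key across the message: UYRUYRUY
A(0)+U(20): 20 → U
Q(16)+Y(24): 40≡14 → O
C(2)+R(17): 19 → T
V(21)+U(20): 41≡15 → P
H(7)+Y(24): 31≡5 → F
A(0)+R(17): 17 → R
M(12)+U(20): 32≡6 → G
P(15)+Y(24): 39≡13 → N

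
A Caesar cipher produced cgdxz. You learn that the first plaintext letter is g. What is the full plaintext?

gkhbd

From the crib: c(2)−g(6)=-4≡22, so the shift is 22.
Subtract 22 from each ciphertext letter:
c(2): 2−22=-20≡6 → g
g(6): 6−22=-16≡10 → k
d(3): 3−22=-19≡7 → h
x(23): 23−22=1 → b
z(25): 25−22=3 → d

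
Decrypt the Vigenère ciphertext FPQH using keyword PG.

QJBB

Repeat the key across the ciphertext: PGPG
F(5)−P(15): -10≡16 → Q
P(15)−G(6): 9 → J
Q(16)−P(15): 1 → B
H(7)−G(6): 1 → B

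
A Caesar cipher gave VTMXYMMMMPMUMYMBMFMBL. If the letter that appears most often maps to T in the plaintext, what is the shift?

The most frequent ciphertext letter is M (appears 10 times).
M is position 12; T is position 19.
Shift = -7≡19.

19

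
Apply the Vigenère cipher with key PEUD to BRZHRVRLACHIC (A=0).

QVTKGZLOPGBLR

Repeat the key across the message: PEUDPEUDPEUDP
B(1)+P(15): 16 → Q
R(17)+E(4): 21 → V
Z(25)+U(20): 45≡19 → T
H(7)+D(3): 10 → K
R(17)+P(15): 32≡6 → G
V(21)+E(4): 25 → Z
R(17)+U(20): 37≡11 → L
L(11)+D(3): 14 → O
A(0)+P(15): 15 → P
C(2)+E(4): 6 → G
H(7)+U(20): 27≡1 → B
I(8)+D(3): 11 → L
C(2)+P(15): 17 → R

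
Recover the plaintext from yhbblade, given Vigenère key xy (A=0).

Repeat the key across the ciphertext: xyxyxyxy
y(24)−x(23): 1 → b
h(7)−y(24): -17≡9 → j
b(1)−x(23): -22≡4 → e
b(1)−y(24): -23≡3 → d
l(11)−x(23): -12≡14 → o
a(0)−y(24): -24≡2 → c
d(3)−x(23): -20≡6 → g
e(4)−y(24): -20≡6 → g

bjedocgg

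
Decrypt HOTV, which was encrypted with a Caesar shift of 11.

WDIK

H(7): 7−11=-4≡22 → W
O(14): 14−11=3 → D
T(19): 19−11=8 → I
V(21): 21−11=10 → K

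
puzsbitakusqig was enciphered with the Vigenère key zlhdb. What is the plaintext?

Repeat the key across the ciphertext: zlhdbzlhdbzlhd
p(15)−z(25): -10≡16 → q
u(20)−l(11): 9 → j
z(25)−h(7): 18 → s
s(18)−d(3): 15 → p
b(1)−b(1): 0 → a
i(8)−z(25): -17≡9 → j
t(19)−l(11): 8 → i
a(0)−h(7): -7≡19 → t
k(10)−d(3): 7 → h
u(20)−b(1): 19 → t
s(18)−z(25): -7≡19 → t
q(16)−l(11): 5 → f
i(8)−h(7): 1 → b
g(6)−d(3): 3 → d

qjspajithttfbd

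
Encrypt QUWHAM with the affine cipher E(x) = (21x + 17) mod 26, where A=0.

PVLIRJ

Q(16): 21·16+17=353≡15 → P
U(20): 21·20+17=437≡21 → V
W(22): 21·22+17=479≡11 → L
H(7): 21·7+17=164≡8 → I
A(0): 21·0+17=17 → R
M(12): 21·12+17=269≡9 → J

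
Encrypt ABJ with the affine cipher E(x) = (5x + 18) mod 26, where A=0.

SXL

A(0): 5·0+18=18 → S
B(1): 5·1+18=23 → X
J(9): 5·9+18=63≡11 → L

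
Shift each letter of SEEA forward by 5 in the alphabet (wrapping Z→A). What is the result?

S(18): 18+5=23 → X
E(4): 4+5=9 → J
E(4): 4+5=9 → J
A(0): 0+5=5 → F

XJJF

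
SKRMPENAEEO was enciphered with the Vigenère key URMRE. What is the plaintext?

YTFVLKWONAU

Repeat the key across the ciphertext: URMREURMREU
S(18)−U(20): -2≡24 → Y
K(10)−R(17): -7≡19 → T
R(17)−M(12): 5 → F
M(12)−R(17): -5≡21 → V
P(15)−E(4): 11 → L
E(4)−U(20): -16≡10 → K
N(13)−R(17): -4≡22 → W
A(0)−M(12): -12≡14 → O
E(4)−R(17): -13≡13 → N
E(4)−E(4): 0 → A
O(14)−U(20): -6≡20 → U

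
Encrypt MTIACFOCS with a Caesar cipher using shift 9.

VCRJLOXLB

M(12): 12+9=21 → V
T(19): 19+9=28≡2 → C
I(8): 8+9=17 → R
A(0): 0+9=9 → J
C(2): 2+9=11 → L
F(5): 5+9=14 → O
O(14): 14+9=23 → X
C(2): 2+9=11 → L
S(18): 18+9=27≡1 → B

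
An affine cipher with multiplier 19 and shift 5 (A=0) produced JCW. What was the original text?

STF

The inverse of 19 mod 26 is 11, since 19·11=209≡1. Apply D(y)=11·(y−5) mod 26:
J(9): 11·(9−5)=44≡18 → S
C(2): 11·(2−5)=-33≡19 → T
W(22): 11·(22−5)=187≡5 → F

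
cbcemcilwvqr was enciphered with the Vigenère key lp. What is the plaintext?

Repeat the key across the ciphertext: lplplplplplp
c(2)−l(11): -9≡17 → r
b(1)−p(15): -14≡12 → m
c(2)−l(11): -9≡17 → r
e(4)−p(15): -11≡15 → p
m(12)−l(11): 1 → b
c(2)−p(15): -13≡13 → n
i(8)−l(11): -3≡23 → x
l(11)−p(15): -4≡22 → w
w(22)−l(11): 11 → l
v(21)−p(15): 6 → g
q(16)−l(11): 5 → f
r(17)−p(15): 2 → c

rmrpbnxwlgfc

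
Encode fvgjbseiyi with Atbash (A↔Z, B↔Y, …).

uetqyhvrbr

f(5) → u(20)
v(21) → e(4)
g(6) → t(19)
j(9) → q(16)
b(1) → y(24)
s(18) → h(7)
e(4) → v(21)
i(8) → r(17)
y(24) → b(1)
i(8) → r(17)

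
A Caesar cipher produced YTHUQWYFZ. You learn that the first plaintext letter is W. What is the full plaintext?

From the crib: Y(24)−W(22)=2, so the shift is 2.
Subtract 2 from each ciphertext letter:
Y(24): 24−2=22 → W
T(19): 19−2=17 → R
H(7): 7−2=5 → F
U(20): 20−2=18 → S
Q(16): 16−2=14 → O
W(22): 22−2=20 → U
Y(24): 24−2=22 → W
F(5): 5−2=3 → D
Z(25): 25−2=23 → X

WRFSOUWDX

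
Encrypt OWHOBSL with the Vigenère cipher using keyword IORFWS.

WKYTXKT

Repeat the key across the message: IORFWSI
O(14)+I(8): 22 → W
W(22)+O(14): 36≡10 → K
H(7)+R(17): 24 → Y
O(14)+F(5): 19 → T
B(1)+W(22): 23 → X
S(18)+S(18): 36≡10 → K
L(11)+I(8): 19 → T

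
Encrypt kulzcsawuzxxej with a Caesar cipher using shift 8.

k(10): 10+8=18 → s
u(20): 20+8=28≡2 → c
l(11): 11+8=19 → t
z(25): 25+8=33≡7 → h
c(2): 2+8=10 → k
s(18): 18+8=26≡0 → a
a(0): 0+8=8 → i
w(22): 22+8=30≡4 → e
u(20): 20+8=28≡2 → c
z(25): 25+8=33≡7 → h
x(23): 23+8=31≡5 → f
x(23): 23+8=31≡5 → f
e(4): 4+8=12 → m
j(9): 9+8=17 → r

scthkaiechffmr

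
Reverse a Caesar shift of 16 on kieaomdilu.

usokywnsve

k(10): 10−16=-6≡20 → u
i(8): 8−16=-8≡18 → s
e(4): 4−16=-12≡14 → o
a(0): 0−16=-16≡10 → k
o(14): 14−16=-2≡24 → y
m(12): 12−16=-4≡22 → w
d(3): 3−16=-13≡13 → n
i(8): 8−16=-8≡18 → s
l(11): 11−16=-5≡21 → v
u(20): 20−16=4 → e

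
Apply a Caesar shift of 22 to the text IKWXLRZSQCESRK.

EGSTHNVOMYAONG

I(8): 8+22=30≡4 → E
K(10): 10+22=32≡6 → G
W(22): 22+22=44≡18 → S
X(23): 23+22=45≡19 → T
L(11): 11+22=33≡7 → H
R(17): 17+22=39≡13 → N
Z(25): 25+22=47≡21 → V
S(18): 18+22=40≡14 → O
Q(16): 16+22=38≡12 → M
C(2): 2+22=24 → Y
E(4): 4+22=26≡0 → A
S(18): 18+22=40≡14 → O
R(17): 17+22=39≡13 → N
K(10): 10+22=32≡6 → G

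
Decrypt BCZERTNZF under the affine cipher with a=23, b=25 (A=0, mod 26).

IZAHUCEAY

The inverse of 23 mod 26 is 17, since 23·17=391≡1. Apply D(y)=17·(y−25) mod 26:
B(1): 17·(1−25)=-408≡8 → I
C(2): 17·(2−25)=-391≡25 → Z
Z(25): 17·(25−25)=0 → A
E(4): 17·(4−25)=-357≡7 → H
R(17): 17·(17−25)=-136≡20 → U
T(19): 17·(19−25)=-102≡2 → C
N(13): 17·(13−25)=-204≡4 → E
Z(25): 17·(25−25)=0 → A
F(5): 17·(5−25)=-340≡24 → Y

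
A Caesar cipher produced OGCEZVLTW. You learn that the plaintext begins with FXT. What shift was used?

9

From the crib: O(14)−F(5)=9, so the shift is 9.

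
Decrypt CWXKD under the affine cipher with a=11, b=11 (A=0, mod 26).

The inverse of 11 mod 26 is 19, since 11·19=209≡1. Apply D(y)=19·(y−11) mod 26:
C(2): 19·(2−11)=-171≡11 → L
W(22): 19·(22−11)=209≡1 → B
X(23): 19·(23−11)=228≡20 → U
K(10): 19·(10−11)=-19≡7 → H
D(3): 19·(3−11)=-152≡4 → E

LBUHE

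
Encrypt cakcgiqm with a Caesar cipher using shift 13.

pnxptvdz

c(2): 2+13=15 → p
a(0): 0+13=13 → n
k(10): 10+13=23 → x
c(2): 2+13=15 → p
g(6): 6+13=19 → t
i(8): 8+13=21 → v
q(16): 16+13=29≡3 → d
m(12): 12+13=25 → z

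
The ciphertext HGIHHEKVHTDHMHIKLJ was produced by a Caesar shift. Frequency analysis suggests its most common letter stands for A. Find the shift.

7

The most frequent ciphertext letter is H (appears 6 times).
H is position 7; A is position 0.
Shift = 7.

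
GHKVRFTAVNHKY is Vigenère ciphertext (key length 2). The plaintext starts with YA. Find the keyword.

IH

Subtract each crib letter from the matching ciphertext letter (mod 26):
G(6)−Y(24)=-18≡8 → I
H(7)−A(0)=7 → H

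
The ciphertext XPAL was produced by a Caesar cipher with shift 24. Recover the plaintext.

ZRCN

X(23): 23−24=-1≡25 → Z
P(15): 15−24=-9≡17 → R
A(0): 0−24=-24≡2 → C
L(11): 11−24=-13≡13 → N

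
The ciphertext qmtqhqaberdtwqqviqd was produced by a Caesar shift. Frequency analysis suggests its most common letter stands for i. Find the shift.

8

The most frequent ciphertext letter is q (appears 6 times).
q is position 16; i is position 8.
Shift = 8.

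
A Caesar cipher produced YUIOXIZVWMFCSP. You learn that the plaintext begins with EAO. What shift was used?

20

From the crib: Y(24)−E(4)=20, so the shift is 20.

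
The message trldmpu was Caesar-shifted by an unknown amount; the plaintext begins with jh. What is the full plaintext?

From the crib: t(19)−j(9)=10, so the shift is 10.
Subtract 10 from each ciphertext letter:
t(19): 19−10=9 → j
r(17): 17−10=7 → h
l(11): 11−10=1 → b
d(3): 3−10=-7≡19 → t
m(12): 12−10=2 → c
p(15): 15−10=5 → f
u(20): 20−10=10 → k

jhbtcfk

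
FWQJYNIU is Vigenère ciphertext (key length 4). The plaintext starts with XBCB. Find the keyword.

IVOI

Subtract each crib letter from the matching ciphertext letter (mod 26):
F(5)−X(23)=-18≡8 → I
W(22)−B(1)=21 → V
Q(16)−C(2)=14 → O
J(9)−B(1)=8 → I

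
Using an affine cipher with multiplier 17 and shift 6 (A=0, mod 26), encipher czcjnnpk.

opodttbu

c(2): 17·2+6=40≡14 → o
z(25): 17·25+6=431≡15 → p
c(2): 17·2+6=40≡14 → o
j(9): 17·9+6=159≡3 → d
n(13): 17·13+6=227≡19 → t
n(13): 17·13+6=227≡19 → t
p(15): 17·15+6=261≡1 → b
k(10): 17·10+6=176≡20 → u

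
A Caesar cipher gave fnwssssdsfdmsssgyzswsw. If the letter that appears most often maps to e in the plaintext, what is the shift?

14

The most frequent ciphertext letter is s (appears 10 times).
s is position 18; e is position 4.
Shift = 14.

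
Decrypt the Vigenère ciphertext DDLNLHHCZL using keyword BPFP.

Repeat the key across the ciphertext: BPFPBPFPBP
D(3)−B(1): 2 → C
D(3)−P(15): -12≡14 → O
L(11)−F(5): 6 → G
N(13)−P(15): -2≡24 → Y
L(11)−B(1): 10 → K
H(7)−P(15): -8≡18 → S
H(7)−F(5): 2 → C
C(2)−P(15): -13≡13 → N
Z(25)−B(1): 24 → Y
L(11)−P(15): -4≡22 → W

COGYKSCNYW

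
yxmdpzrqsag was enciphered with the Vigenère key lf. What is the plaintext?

nsbyeuglhvv

Repeat the key across the ciphertext: lflflflflfl
y(24)−l(11): 13 → n
x(23)−f(5): 18 → s
m(12)−l(11): 1 → b
d(3)−f(5): -2≡24 → y
p(15)−l(11): 4 → e
z(25)−f(5): 20 → u
r(17)−l(11): 6 → g
q(16)−f(5): 11 → l
s(18)−l(11): 7 → h
a(0)−f(5): -5≡21 → v
g(6)−l(11): -5≡21 → v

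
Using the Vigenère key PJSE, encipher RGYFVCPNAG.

GPQJKLHRPP

Repeat the key across the message: PJSEPJSEPJ
R(17)+P(15): 32≡6 → G
G(6)+J(9): 15 → P
Y(24)+S(18): 42≡16 → Q
F(5)+E(4): 9 → J
V(21)+P(15): 36≡10 → K
C(2)+J(9): 11 → L
P(15)+S(18): 33≡7 → H
N(13)+E(4): 17 → R
A(0)+P(15): 15 → P
G(6)+J(9): 15 → P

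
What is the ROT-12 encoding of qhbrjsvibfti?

q(16): 16+12=28≡2 → c
h(7): 7+12=19 → t
b(1): 1+12=13 → n
r(17): 17+12=29≡3 → d
j(9): 9+12=21 → v
s(18): 18+12=30≡4 → e
v(21): 21+12=33≡7 → h
i(8): 8+12=20 → u
b(1): 1+12=13 → n
f(5): 5+12=17 → r
t(19): 19+12=31≡5 → f
i(8): 8+12=20 → u

ctndvehunrfu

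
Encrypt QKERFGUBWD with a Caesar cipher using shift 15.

FZTGUVJQLS

Q(16): 16+15=31≡5 → F
K(10): 10+15=25 → Z
E(4): 4+15=19 → T
R(17): 17+15=32≡6 → G
F(5): 5+15=20 → U
G(6): 6+15=21 → V
U(20): 20+15=35≡9 → J
B(1): 1+15=16 → Q
W(22): 22+15=37≡11 → L
D(3): 3+15=18 → S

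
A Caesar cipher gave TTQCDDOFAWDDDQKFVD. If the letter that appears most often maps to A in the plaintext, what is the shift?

3

The most frequent ciphertext letter is D (appears 6 times).
D is position 3; A is position 0.
Shift = 3.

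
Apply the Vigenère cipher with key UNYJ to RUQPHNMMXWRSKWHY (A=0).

Repeat the key across the message: UNYJUNYJUNYJUNYJ
R(17)+U(20): 37≡11 → L
U(20)+N(13): 33≡7 → H
Q(16)+Y(24): 40≡14 → O
P(15)+J(9): 24 → Y
H(7)+U(20): 27≡1 → B
N(13)+N(13): 26≡0 → A
M(12)+Y(24): 36≡10 → K
M(12)+J(9): 21 → V
X(23)+U(20): 43≡17 → R
W(22)+N(13): 35≡9 → J
R(17)+Y(24): 41≡15 → P
S(18)+J(9): 27≡1 → B
K(10)+U(20): 30≡4 → E
W(22)+N(13): 35≡9 → J
H(7)+Y(24): 31≡5 → F
Y(24)+J(9): 33≡7 → H

LHOYBAKVRJPBEJFH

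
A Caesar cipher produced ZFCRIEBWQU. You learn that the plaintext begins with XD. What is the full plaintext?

From the crib: Z(25)−X(23)=2, so the shift is 2.
Subtract 2 from each ciphertext letter:
Z(25): 25−2=23 → X
F(5): 5−2=3 → D
C(2): 2−2=0 → A
R(17): 17−2=15 → P
I(8): 8−2=6 → G
E(4): 4−2=2 → C
B(1): 1−2=-1≡25 → Z
W(22): 22−2=20 → U
Q(16): 16−2=14 → O
U(20): 20−2=18 → S

XDAPGCZUOS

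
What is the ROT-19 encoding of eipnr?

e(4): 4+19=23 → x
i(8): 8+19=27≡1 → b
p(15): 15+19=34≡8 → i
n(13): 13+19=32≡6 → g
r(17): 17+19=36≡10 → k

xbigk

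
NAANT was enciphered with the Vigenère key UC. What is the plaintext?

TYGLZ

Repeat the key across the ciphertext: UCUCU
N(13)−U(20): -7≡19 → T
A(0)−C(2): -2≡24 → Y
A(0)−U(20): -20≡6 → G
N(13)−C(2): 11 → L
T(19)−U(20): -1≡25 → Z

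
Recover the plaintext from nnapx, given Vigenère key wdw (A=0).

rketu

Repeat the key across the ciphertext: wdwwd
n(13)−w(22): -9≡17 → r
n(13)−d(3): 10 → k
a(0)−w(22): -22≡4 → e
p(15)−w(22): -7≡19 → t
x(23)−d(3): 20 → u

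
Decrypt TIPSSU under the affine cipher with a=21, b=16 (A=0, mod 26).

PMVKKU

The inverse of 21 mod 26 is 5, since 21·5=105≡1. Apply D(y)=5·(y−16) mod 26:
T(19): 5·(19−16)=15 → P
I(8): 5·(8−16)=-40≡12 → M
P(15): 5·(15−16)=-5≡21 → V
S(18): 5·(18−16)=10 → K
S(18): 5·(18−16)=10 → K
U(20): 5·(20−16)=20 → U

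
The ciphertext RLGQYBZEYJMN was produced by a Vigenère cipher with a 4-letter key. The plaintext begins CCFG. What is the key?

Subtract each crib letter from the matching ciphertext letter (mod 26):
R(17)−C(2)=15 → P
L(11)−C(2)=9 → J
G(6)−F(5)=1 → B
Q(16)−G(6)=10 → K

PJBK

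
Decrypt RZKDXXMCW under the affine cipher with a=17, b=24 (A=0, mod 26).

The inverse of 17 mod 26 is 23, since 17·23=391≡1. Apply D(y)=23·(y−24) mod 26:
R(17): 23·(17−24)=-161≡21 → V
Z(25): 23·(25−24)=23 → X
K(10): 23·(10−24)=-322≡16 → Q
D(3): 23·(3−24)=-483≡11 → L
X(23): 23·(23−24)=-23≡3 → D
X(23): 23·(23−24)=-23≡3 → D
M(12): 23·(12−24)=-276≡10 → K
C(2): 23·(2−24)=-506≡14 → O
W(22): 23·(22−24)=-46≡6 → G

VXQLDDKOG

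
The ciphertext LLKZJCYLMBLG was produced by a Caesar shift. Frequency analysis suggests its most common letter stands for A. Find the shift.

11

The most frequent ciphertext letter is L (appears 4 times).
L is position 11; A is position 0.
Shift = 11.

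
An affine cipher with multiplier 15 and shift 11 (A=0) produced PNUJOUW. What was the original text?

COLMVLZ

The inverse of 15 mod 26 is 7, since 15·7=105≡1. Apply D(y)=7·(y−11) mod 26:
P(15): 7·(15−11)=28≡2 → C
N(13): 7·(13−11)=14 → O
U(20): 7·(20−11)=63≡11 → L
J(9): 7·(9−11)=-14≡12 → M
O(14): 7·(14−11)=21 → V
U(20): 7·(20−11)=63≡11 → L
W(22): 7·(22−11)=77≡25 → Z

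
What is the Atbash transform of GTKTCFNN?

TGPGXUMM

G(6) → T(19)
T(19) → G(6)
K(10) → P(15)
T(19) → G(6)
C(2) → X(23)
F(5) → U(20)
N(13) → M(12)
N(13) → M(12)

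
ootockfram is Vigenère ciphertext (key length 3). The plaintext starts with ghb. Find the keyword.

Subtract each crib letter from the matching ciphertext letter (mod 26):
o(14)−g(6)=8 → i
o(14)−h(7)=7 → h
t(19)−b(1)=18 → s

ihs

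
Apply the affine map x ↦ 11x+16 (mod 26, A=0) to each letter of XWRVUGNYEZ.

JYVNCEDUIF

X(23): 11·23+16=269≡9 → J
W(22): 11·22+16=258≡24 → Y
R(17): 11·17+16=203≡21 → V
V(21): 11·21+16=247≡13 → N
U(20): 11·20+16=236≡2 → C
G(6): 11·6+16=82≡4 → E
N(13): 11·13+16=159≡3 → D
Y(24): 11·24+16=280≡20 → U
E(4): 11·4+16=60≡8 → I
Z(25): 11·25+16=291≡5 → F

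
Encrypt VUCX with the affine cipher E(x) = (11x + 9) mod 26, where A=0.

GVFC

V(21): 11·21+9=240≡6 → G
U(20): 11·20+9=229≡21 → V
C(2): 11·2+9=31≡5 → F
X(23): 11·23+9=262≡2 → C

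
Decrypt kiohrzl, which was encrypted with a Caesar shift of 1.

k(10): 10−1=9 → j
i(8): 8−1=7 → h
o(14): 14−1=13 → n
h(7): 7−1=6 → g
r(17): 17−1=16 → q
z(25): 25−1=24 → y
l(11): 11−1=10 → k

jhngqyk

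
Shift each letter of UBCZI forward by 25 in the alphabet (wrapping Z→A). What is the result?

TABYH

U(20): 20+25=45≡19 → T
B(1): 1+25=26≡0 → A
C(2): 2+25=27≡1 → B
Z(25): 25+25=50≡24 → Y
I(8): 8+25=33≡7 → H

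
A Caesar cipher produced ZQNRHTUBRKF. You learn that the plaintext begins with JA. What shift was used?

From the crib: Z(25)−J(9)=16, so the shift is 16.

16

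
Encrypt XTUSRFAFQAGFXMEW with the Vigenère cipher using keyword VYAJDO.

SRUBUTVDQJJTSKEF

Repeat the key across the message: VYAJDOVYAJDOVYAJ
X(23)+V(21): 44≡18 → S
T(19)+Y(24): 43≡17 → R
U(20)+A(0): 20 → U
S(18)+J(9): 27≡1 → B
R(17)+D(3): 20 → U
F(5)+O(14): 19 → T
A(0)+V(21): 21 → V
F(5)+Y(24): 29≡3 → D
Q(16)+A(0): 16 → Q
A(0)+J(9): 9 → J
G(6)+D(3): 9 → J
F(5)+O(14): 19 → T
X(23)+V(21): 44≡18 → S
M(12)+Y(24): 36≡10 → K
E(4)+A(0): 4 → E
W(22)+J(9): 31≡5 → F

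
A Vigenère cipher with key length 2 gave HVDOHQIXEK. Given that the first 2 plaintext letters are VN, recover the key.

MI

Subtract each crib letter from the matching ciphertext letter (mod 26):
H(7)−V(21)=-14≡12 → M
V(21)−N(13)=8 → I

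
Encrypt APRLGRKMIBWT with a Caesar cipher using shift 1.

A(0): 0+1=1 → B
P(15): 15+1=16 → Q
R(17): 17+1=18 → S
L(11): 11+1=12 → M
G(6): 6+1=7 → H
R(17): 17+1=18 → S
K(10): 10+1=11 → L
M(12): 12+1=13 → N
I(8): 8+1=9 → J
B(1): 1+1=2 → C
W(22): 22+1=23 → X
T(19): 19+1=20 → U

BQSMHSLNJCXU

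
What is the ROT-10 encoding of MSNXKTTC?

M(12): 12+10=22 → W
S(18): 18+10=28≡2 → C
N(13): 13+10=23 → X
X(23): 23+10=33≡7 → H
K(10): 10+10=20 → U
T(19): 19+10=29≡3 → D
T(19): 19+10=29≡3 → D
C(2): 2+10=12 → M

WCXHUDDM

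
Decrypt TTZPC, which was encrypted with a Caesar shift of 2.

T(19): 19−2=17 → R
T(19): 19−2=17 → R
Z(25): 25−2=23 → X
P(15): 15−2=13 → N
C(2): 2−2=0 → A

RRXNA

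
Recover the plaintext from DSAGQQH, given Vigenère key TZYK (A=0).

KTCWXRJ

Repeat the key across the ciphertext: TZYKTZY
D(3)−T(19): -16≡10 → K
S(18)−Z(25): -7≡19 → T
A(0)−Y(24): -24≡2 → C
G(6)−K(10): -4≡22 → W
Q(16)−T(19): -3≡23 → X
Q(16)−Z(25): -9≡17 → R
H(7)−Y(24): -17≡9 → J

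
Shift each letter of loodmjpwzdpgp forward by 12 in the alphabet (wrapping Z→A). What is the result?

xaapyvbilpbsb

l(11): 11+12=23 → x
o(14): 14+12=26≡0 → a
o(14): 14+12=26≡0 → a
d(3): 3+12=15 → p
m(12): 12+12=24 → y
j(9): 9+12=21 → v
p(15): 15+12=27≡1 → b
w(22): 22+12=34≡8 → i
z(25): 25+12=37≡11 → l
d(3): 3+12=15 → p
p(15): 15+12=27≡1 → b
g(6): 6+12=18 → s
p(15): 15+12=27≡1 → b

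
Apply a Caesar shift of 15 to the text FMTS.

UBIH

F(5): 5+15=20 → U
M(12): 12+15=27≡1 → B
T(19): 19+15=34≡8 → I
S(18): 18+15=33≡7 → H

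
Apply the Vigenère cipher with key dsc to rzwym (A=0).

urybe

Repeat the key across the message: dscds
r(17)+d(3): 20 → u
z(25)+s(18): 43≡17 → r
w(22)+c(2): 24 → y
y(24)+d(3): 27≡1 → b
m(12)+s(18): 30≡4 → e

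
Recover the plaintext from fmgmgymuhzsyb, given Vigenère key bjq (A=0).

edqlxillryjia

Repeat the key across the ciphertext: bjqbjqbjqbjqb
f(5)−b(1): 4 → e
m(12)−j(9): 3 → d
g(6)−q(16): -10≡16 → q
m(12)−b(1): 11 → l
g(6)−j(9): -3≡23 → x
y(24)−q(16): 8 → i
m(12)−b(1): 11 → l
u(20)−j(9): 11 → l
h(7)−q(16): -9≡17 → r
z(25)−b(1): 24 → y
s(18)−j(9): 9 → j
y(24)−q(16): 8 → i
b(1)−b(1): 0 → a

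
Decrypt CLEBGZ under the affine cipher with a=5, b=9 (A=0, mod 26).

The inverse of 5 mod 26 is 21, since 5·21=105≡1. Apply D(y)=21·(y−9) mod 26:
C(2): 21·(2−9)=-147≡9 → J
L(11): 21·(11−9)=42≡16 → Q
E(4): 21·(4−9)=-105≡25 → Z
B(1): 21·(1−9)=-168≡14 → O
G(6): 21·(6−9)=-63≡15 → P
Z(25): 21·(25−9)=336≡24 → Y

JQZOPY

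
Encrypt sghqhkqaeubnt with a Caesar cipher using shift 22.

s(18): 18+22=40≡14 → o
g(6): 6+22=28≡2 → c
h(7): 7+22=29≡3 → d
q(16): 16+22=38≡12 → m
h(7): 7+22=29≡3 → d
k(10): 10+22=32≡6 → g
q(16): 16+22=38≡12 → m
a(0): 0+22=22 → w
e(4): 4+22=26≡0 → a
u(20): 20+22=42≡16 → q
b(1): 1+22=23 → x
n(13): 13+22=35≡9 → j
t(19): 19+22=41≡15 → p

ocdmdgmwaqxjp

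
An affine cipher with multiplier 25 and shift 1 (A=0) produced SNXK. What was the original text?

The inverse of 25 mod 26 is 25, since 25·25=625≡1. Apply D(y)=25·(y−1) mod 26:
S(18): 25·(18−1)=425≡9 → J
N(13): 25·(13−1)=300≡14 → O
X(23): 25·(23−1)=550≡4 → E
K(10): 25·(10−1)=225≡17 → R

JOER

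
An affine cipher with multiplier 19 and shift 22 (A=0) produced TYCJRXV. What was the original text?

The inverse of 19 mod 26 is 11, since 19·11=209≡1. Apply D(y)=11·(y−22) mod 26:
T(19): 11·(19−22)=-33≡19 → T
Y(24): 11·(24−22)=22 → W
C(2): 11·(2−22)=-220≡14 → O
J(9): 11·(9−22)=-143≡13 → N
R(17): 11·(17−22)=-55≡23 → X
X(23): 11·(23−22)=11 → L
V(21): 11·(21−22)=-11≡15 → P

TWONXLP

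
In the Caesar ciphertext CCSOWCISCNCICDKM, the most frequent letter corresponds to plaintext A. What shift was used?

The most frequent ciphertext letter is C (appears 6 times).
C is position 2; A is position 0.
Shift = 2.

2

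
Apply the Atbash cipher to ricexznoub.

r(17) → i(8)
i(8) → r(17)
c(2) → x(23)
e(4) → v(21)
x(23) → c(2)
z(25) → a(0)
n(13) → m(12)
o(14) → l(11)
u(20) → f(5)
b(1) → y(24)

irxvcamlfy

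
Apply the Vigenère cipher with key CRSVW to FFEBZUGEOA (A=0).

Repeat the key across the message: CRSVWCRSVW
F(5)+C(2): 7 → H
F(5)+R(17): 22 → W
E(4)+S(18): 22 → W
B(1)+V(21): 22 → W
Z(25)+W(22): 47≡21 → V
U(20)+C(2): 22 → W
G(6)+R(17): 23 → X
E(4)+S(18): 22 → W
O(14)+V(21): 35≡9 → J
A(0)+W(22): 22 → W

HWWWVWXWJW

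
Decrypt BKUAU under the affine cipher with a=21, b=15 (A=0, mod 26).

IBZDZ

The inverse of 21 mod 26 is 5, since 21·5=105≡1. Apply D(y)=5·(y−15) mod 26:
B(1): 5·(1−15)=-70≡8 → I
K(10): 5·(10−15)=-25≡1 → B
U(20): 5·(20−15)=25 → Z
A(0): 5·(0−15)=-75≡3 → D
U(20): 5·(20−15)=25 → Z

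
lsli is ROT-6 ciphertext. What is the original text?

l(11): 11−6=5 → f
s(18): 18−6=12 → m
l(11): 11−6=5 → f
i(8): 8−6=2 → c

fmfc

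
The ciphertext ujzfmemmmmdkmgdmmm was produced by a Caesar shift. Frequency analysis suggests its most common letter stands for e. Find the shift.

8

The most frequent ciphertext letter is m (appears 9 times).
m is position 12; e is position 4.
Shift = 8.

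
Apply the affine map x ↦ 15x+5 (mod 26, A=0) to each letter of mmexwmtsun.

m(12): 15·12+5=185≡3 → d
m(12): 15·12+5=185≡3 → d
e(4): 15·4+5=65≡13 → n
x(23): 15·23+5=350≡12 → m
w(22): 15·22+5=335≡23 → x
m(12): 15·12+5=185≡3 → d
t(19): 15·19+5=290≡4 → e
s(18): 15·18+5=275≡15 → p
u(20): 15·20+5=305≡19 → t
n(13): 15·13+5=200≡18 → s

ddnmxdepts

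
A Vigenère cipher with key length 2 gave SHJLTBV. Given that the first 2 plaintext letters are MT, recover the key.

Subtract each crib letter from the matching ciphertext letter (mod 26):
S(18)−M(12)=6 → G
H(7)−T(19)=-12≡14 → O

GO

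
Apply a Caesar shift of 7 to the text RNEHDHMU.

YULOKOTB

R(17): 17+7=24 → Y
N(13): 13+7=20 → U
E(4): 4+7=11 → L
H(7): 7+7=14 → O
D(3): 3+7=10 → K
H(7): 7+7=14 → O
M(12): 12+7=19 → T
U(20): 20+7=27≡1 → B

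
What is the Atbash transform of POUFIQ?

P(15) → K(10)
O(14) → L(11)
U(20) → F(5)
F(5) → U(20)
I(8) → R(17)
Q(16) → J(9)

KLFURJ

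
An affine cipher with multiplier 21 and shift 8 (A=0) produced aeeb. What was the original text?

The inverse of 21 mod 26 is 5, since 21·5=105≡1. Apply D(y)=5·(y−8) mod 26:
a(0): 5·(0−8)=-40≡12 → m
e(4): 5·(4−8)=-20≡6 → g
e(4): 5·(4−8)=-20≡6 → g
b(1): 5·(1−8)=-35≡17 → r

mggr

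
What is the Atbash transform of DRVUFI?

D(3) → W(22)
R(17) → I(8)
V(21) → E(4)
U(20) → F(5)
F(5) → U(20)
I(8) → R(17)

WIEFUR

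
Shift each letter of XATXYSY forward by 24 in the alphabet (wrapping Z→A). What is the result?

VYRVWQW

X(23): 23+24=47≡21 → V
A(0): 0+24=24 → Y
T(19): 19+24=43≡17 → R
X(23): 23+24=47≡21 → V
Y(24): 24+24=48≡22 → W
S(18): 18+24=42≡16 → Q
Y(24): 24+24=48≡22 → W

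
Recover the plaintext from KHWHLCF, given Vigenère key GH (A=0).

Repeat the key across the ciphertext: GHGHGHG
K(10)−G(6): 4 → E
H(7)−H(7): 0 → A
W(22)−G(6): 16 → Q
H(7)−H(7): 0 → A
L(11)−G(6): 5 → F
C(2)−H(7): -5≡21 → V
F(5)−G(6): -1≡25 → Z

EAQAFVZ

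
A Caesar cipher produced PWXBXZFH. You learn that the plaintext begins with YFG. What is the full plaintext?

YFGKGIOQ

From the crib: P(15)−Y(24)=-9≡17, so the shift is 17.
Subtract 17 from each ciphertext letter:
P(15): 15−17=-2≡24 → Y
W(22): 22−17=5 → F
X(23): 23−17=6 → G
B(1): 1−17=-16≡10 → K
X(23): 23−17=6 → G
Z(25): 25−17=8 → I
F(5): 5−17=-12≡14 → O
H(7): 7−17=-10≡16 → Q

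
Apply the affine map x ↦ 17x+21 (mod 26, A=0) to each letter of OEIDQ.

ZLBUH

O(14): 17·14+21=259≡25 → Z
E(4): 17·4+21=89≡11 → L
I(8): 17·8+21=157≡1 → B
D(3): 17·3+21=72≡20 → U
Q(16): 17·16+21=293≡7 → H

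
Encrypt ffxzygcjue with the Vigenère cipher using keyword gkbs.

Repeat the key across the message: gkbsgkbsgk
f(5)+g(6): 11 → l
f(5)+k(10): 15 → p
x(23)+b(1): 24 → y
z(25)+s(18): 43≡17 → r
y(24)+g(6): 30≡4 → e
g(6)+k(10): 16 → q
c(2)+b(1): 3 → d
j(9)+s(18): 27≡1 → b
u(20)+g(6): 26≡0 → a
e(4)+k(10): 14 → o

lpyreqdbao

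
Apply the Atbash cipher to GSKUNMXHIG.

G(6) → T(19)
S(18) → H(7)
K(10) → P(15)
U(20) → F(5)
N(13) → M(12)
M(12) → N(13)
X(23) → C(2)
H(7) → S(18)
I(8) → R(17)
G(6) → T(19)

THPFMNCSRT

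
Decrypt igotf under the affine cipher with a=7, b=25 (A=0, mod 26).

The inverse of 7 mod 26 is 15, since 7·15=105≡1. Apply D(y)=15·(y−25) mod 26:
i(8): 15·(8−25)=-255≡5 → f
g(6): 15·(6−25)=-285≡1 → b
o(14): 15·(14−25)=-165≡17 → r
t(19): 15·(19−25)=-90≡14 → o
f(5): 15·(5−25)=-300≡12 → m

fbrom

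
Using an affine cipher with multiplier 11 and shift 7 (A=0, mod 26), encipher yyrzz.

y(24): 11·24+7=271≡11 → l
y(24): 11·24+7=271≡11 → l
r(17): 11·17+7=194≡12 → m
z(25): 11·25+7=282≡22 → w
z(25): 11·25+7=282≡22 → w

llmww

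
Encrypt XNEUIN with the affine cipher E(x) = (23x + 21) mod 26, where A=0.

EIJNXI

X(23): 23·23+21=550≡4 → E
N(13): 23·13+21=320≡8 → I
E(4): 23·4+21=113≡9 → J
U(20): 23·20+21=481≡13 → N
I(8): 23·8+21=205≡23 → X
N(13): 23·13+21=320≡8 → I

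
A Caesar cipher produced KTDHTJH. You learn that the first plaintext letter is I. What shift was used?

From the crib: K(10)−I(8)=2, so the shift is 2.

2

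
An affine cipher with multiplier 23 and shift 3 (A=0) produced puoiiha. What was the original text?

The inverse of 23 mod 26 is 17, since 23·17=391≡1. Apply D(y)=17·(y−3) mod 26:
p(15): 17·(15−3)=204≡22 → w
u(20): 17·(20−3)=289≡3 → d
o(14): 17·(14−3)=187≡5 → f
i(8): 17·(8−3)=85≡7 → h
i(8): 17·(8−3)=85≡7 → h
h(7): 17·(7−3)=68≡16 → q
a(0): 17·(0−3)=-51≡1 → b

wdfhhqb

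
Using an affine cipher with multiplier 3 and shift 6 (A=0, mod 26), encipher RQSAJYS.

R(17): 3·17+6=57≡5 → F
Q(16): 3·16+6=54≡2 → C
S(18): 3·18+6=60≡8 → I
A(0): 3·0+6=6 → G
J(9): 3·9+6=33≡7 → H
Y(24): 3·24+6=78≡0 → A
S(18): 3·18+6=60≡8 → I

FCIGHAI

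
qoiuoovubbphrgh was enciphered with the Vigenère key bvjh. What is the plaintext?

ptznntmnaggaqly

Repeat the key across the ciphertext: bvjhbvjhbvjhbvj
q(16)−b(1): 15 → p
o(14)−v(21): -7≡19 → t
i(8)−j(9): -1≡25 → z
u(20)−h(7): 13 → n
o(14)−b(1): 13 → n
o(14)−v(21): -7≡19 → t
v(21)−j(9): 12 → m
u(20)−h(7): 13 → n
b(1)−b(1): 0 → a
b(1)−v(21): -20≡6 → g
p(15)−j(9): 6 → g
h(7)−h(7): 0 → a
r(17)−b(1): 16 → q
g(6)−v(21): -15≡11 → l
h(7)−j(9): -2≡24 → y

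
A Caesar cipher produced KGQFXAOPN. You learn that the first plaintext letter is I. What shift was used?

2

From the crib: K(10)−I(8)=2, so the shift is 2.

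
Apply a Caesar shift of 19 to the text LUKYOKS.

L(11): 11+19=30≡4 → E
U(20): 20+19=39≡13 → N
K(10): 10+19=29≡3 → D
Y(24): 24+19=43≡17 → R
O(14): 14+19=33≡7 → H
K(10): 10+19=29≡3 → D
S(18): 18+19=37≡11 → L

ENDRHDL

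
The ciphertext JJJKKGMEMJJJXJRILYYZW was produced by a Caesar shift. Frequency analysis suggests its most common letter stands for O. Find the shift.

The most frequent ciphertext letter is J (appears 7 times).
J is position 9; O is position 14.
Shift = -5≡21.

21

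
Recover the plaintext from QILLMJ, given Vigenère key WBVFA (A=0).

Repeat the key across the ciphertext: WBVFAW
Q(16)−W(22): -6≡20 → U
I(8)−B(1): 7 → H
L(11)−V(21): -10≡16 → Q
L(11)−F(5): 6 → G
M(12)−A(0): 12 → M
J(9)−W(22): -13≡13 → N

UHQGMN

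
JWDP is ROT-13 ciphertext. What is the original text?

WJQC

J(9): 9−13=-4≡22 → W
W(22): 22−13=9 → J
D(3): 3−13=-10≡16 → Q
P(15): 15−13=2 → C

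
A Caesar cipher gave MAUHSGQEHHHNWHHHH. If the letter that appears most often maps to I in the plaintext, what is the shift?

The most frequent ciphertext letter is H (appears 8 times).
H is position 7; I is position 8.
Shift = -1≡25.

25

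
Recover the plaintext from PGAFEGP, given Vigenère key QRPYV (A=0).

ZPLHJQY

Repeat the key across the ciphertext: QRPYVQR
P(15)−Q(16): -1≡25 → Z
G(6)−R(17): -11≡15 → P
A(0)−P(15): -15≡11 → L
F(5)−Y(24): -19≡7 → H
E(4)−V(21): -17≡9 → J
G(6)−Q(16): -10≡16 → Q
P(15)−R(17): -2≡24 → Y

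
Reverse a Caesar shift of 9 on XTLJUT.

OKCALK

X(23): 23−9=14 → O
T(19): 19−9=10 → K
L(11): 11−9=2 → C
J(9): 9−9=0 → A
U(20): 20−9=11 → L
T(19): 19−9=10 → K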